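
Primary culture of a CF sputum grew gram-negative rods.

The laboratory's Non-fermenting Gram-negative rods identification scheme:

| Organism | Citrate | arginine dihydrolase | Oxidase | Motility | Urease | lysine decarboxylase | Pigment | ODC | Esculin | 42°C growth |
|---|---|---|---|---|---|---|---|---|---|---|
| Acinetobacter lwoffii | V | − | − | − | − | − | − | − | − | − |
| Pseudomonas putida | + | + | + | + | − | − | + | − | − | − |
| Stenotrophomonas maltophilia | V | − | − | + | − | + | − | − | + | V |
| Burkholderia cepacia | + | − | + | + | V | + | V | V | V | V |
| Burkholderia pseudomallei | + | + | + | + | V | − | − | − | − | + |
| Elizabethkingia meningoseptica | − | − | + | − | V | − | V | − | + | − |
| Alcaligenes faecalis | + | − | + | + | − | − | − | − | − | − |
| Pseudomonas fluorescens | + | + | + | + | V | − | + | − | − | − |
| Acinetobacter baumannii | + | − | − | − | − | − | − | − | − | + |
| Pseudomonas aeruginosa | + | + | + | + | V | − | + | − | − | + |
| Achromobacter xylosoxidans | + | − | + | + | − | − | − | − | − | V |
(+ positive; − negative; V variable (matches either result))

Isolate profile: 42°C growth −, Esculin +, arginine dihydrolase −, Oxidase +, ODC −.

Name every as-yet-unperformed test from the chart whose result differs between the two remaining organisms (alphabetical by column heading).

Citrate, lysine decarboxylase, Motility

Esculin +: excludes 8 organisms — 3 left.
42°C growth −: all 3 remaining candidates are consistent.
ODC −: all 3 remaining candidates are consistent.
arginine dihydrolase −: all 3 remaining candidates are consistent.
Oxidase +: excludes Stenotrophomonas maltophilia — 2 left.
Two candidates remain: Burkholderia cepacia and Elizabethkingia meningoseptica.
  Citrate: Burkholderia cepacia +, Elizabethkingia meningoseptica − — discriminates.
  Motility: Burkholderia cepacia +, Elizabethkingia meningoseptica − — discriminates.
  Urease: V vs V — variable for at least one, does not separate.
  lysine decarboxylase: Burkholderia cepacia +, Elizabethkingia meningoseptica − — discriminates.
  Pigment: V vs V — variable for at least one, does not separate.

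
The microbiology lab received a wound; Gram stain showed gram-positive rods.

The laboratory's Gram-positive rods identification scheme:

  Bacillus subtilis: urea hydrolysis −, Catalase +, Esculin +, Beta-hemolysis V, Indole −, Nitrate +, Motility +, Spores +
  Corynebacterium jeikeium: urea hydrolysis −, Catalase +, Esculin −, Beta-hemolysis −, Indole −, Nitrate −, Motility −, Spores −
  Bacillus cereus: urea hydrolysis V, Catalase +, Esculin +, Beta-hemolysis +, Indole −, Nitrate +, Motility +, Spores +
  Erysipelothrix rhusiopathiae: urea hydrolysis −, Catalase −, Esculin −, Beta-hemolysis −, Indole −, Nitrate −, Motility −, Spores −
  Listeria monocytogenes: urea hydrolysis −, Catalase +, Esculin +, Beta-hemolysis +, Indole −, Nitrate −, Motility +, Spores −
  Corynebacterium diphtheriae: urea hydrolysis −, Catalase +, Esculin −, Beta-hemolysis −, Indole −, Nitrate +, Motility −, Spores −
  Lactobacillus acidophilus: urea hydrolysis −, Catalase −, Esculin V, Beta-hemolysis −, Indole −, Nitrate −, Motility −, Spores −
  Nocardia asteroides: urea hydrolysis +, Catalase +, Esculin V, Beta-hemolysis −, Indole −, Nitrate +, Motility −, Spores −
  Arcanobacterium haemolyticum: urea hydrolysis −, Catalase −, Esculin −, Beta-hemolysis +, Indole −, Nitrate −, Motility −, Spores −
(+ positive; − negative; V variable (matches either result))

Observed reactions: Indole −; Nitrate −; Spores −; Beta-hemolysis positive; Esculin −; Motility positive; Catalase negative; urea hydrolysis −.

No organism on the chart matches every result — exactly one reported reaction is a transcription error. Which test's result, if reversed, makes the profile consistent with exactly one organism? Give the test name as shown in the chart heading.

Motility

As reported, no row in the chart matches all 8 reactions.
Reversing Beta-hemolysis → still no organism matches.
Reversing Esculin → still no organism matches.
Reversing urea hydrolysis → still no organism matches.
Reversing Nitrate → still no organism matches.
Reversing Indole → still no organism matches.
Reversing Spores → still no organism matches.
Reversing Motility (to −) → unique match: Arcanobacterium haemolyticum.
Reversing Catalase → still no organism matches.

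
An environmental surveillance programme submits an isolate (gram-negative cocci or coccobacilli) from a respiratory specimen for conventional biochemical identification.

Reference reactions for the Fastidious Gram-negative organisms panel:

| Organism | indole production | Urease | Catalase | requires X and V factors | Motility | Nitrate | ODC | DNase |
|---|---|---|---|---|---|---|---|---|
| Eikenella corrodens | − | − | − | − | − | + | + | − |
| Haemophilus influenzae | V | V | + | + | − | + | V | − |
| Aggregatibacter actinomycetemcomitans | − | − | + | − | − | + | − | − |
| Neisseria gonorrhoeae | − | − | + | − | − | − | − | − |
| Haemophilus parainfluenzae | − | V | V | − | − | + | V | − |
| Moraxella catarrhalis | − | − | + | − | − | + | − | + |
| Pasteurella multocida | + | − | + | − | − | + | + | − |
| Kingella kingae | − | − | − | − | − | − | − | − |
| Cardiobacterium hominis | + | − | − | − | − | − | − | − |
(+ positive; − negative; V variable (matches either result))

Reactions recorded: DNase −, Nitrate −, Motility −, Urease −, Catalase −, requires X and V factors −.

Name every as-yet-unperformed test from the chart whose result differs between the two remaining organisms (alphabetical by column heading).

Motility −: all 9 remaining candidates are consistent.
Nitrate −: excludes 6 organisms — 3 left.
DNase −: all 3 remaining candidates are consistent.
requires X and V factors −: all 3 remaining candidates are consistent.
Urease −: all 3 remaining candidates are consistent.
Catalase −: excludes Neisseria gonorrhoeae — 2 left.
Two candidates remain: Cardiobacterium hominis and Kingella kingae.
  indole production: Cardiobacterium hominis +, Kingella kingae − — discriminates.
  ODC: − vs − — same for both, does not separate.

indole production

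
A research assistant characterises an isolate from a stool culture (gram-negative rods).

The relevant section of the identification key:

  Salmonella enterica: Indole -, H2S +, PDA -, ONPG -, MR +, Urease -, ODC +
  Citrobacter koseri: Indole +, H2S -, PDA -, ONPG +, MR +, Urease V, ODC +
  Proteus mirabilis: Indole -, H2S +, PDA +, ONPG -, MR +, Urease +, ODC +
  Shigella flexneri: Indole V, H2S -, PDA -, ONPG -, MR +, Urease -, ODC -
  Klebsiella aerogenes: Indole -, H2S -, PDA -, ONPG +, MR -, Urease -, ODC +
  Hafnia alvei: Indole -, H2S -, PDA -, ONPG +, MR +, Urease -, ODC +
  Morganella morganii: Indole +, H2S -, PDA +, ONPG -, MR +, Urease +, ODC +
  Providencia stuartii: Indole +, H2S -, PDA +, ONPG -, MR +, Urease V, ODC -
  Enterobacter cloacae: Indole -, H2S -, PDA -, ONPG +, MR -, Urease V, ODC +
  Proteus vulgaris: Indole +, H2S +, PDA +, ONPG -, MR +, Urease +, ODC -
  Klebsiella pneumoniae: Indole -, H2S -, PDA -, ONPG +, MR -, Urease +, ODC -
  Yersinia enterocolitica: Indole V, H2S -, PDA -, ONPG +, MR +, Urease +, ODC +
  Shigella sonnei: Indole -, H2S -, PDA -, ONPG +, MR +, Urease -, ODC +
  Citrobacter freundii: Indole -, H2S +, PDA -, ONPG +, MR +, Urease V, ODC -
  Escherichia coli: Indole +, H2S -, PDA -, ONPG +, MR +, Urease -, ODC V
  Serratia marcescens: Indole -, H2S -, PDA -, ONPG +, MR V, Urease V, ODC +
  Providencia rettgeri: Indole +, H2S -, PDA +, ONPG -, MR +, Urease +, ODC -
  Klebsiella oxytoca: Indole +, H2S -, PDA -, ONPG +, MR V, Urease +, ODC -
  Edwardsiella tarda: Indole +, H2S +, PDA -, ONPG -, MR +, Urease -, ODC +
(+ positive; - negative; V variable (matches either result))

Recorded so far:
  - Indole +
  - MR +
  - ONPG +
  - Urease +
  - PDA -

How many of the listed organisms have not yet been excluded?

MR +: excludes Klebsiella aerogenes, Enterobacter cloacae, Klebsiella pneumoniae — 16 left.
ONPG +: excludes 8 organisms — 8 left.
Urease +: excludes Hafnia alvei, Shigella sonnei, Escherichia coli — 5 left.
PDA -: all 5 remaining candidates are consistent.
Indole +: excludes Citrobacter freundii, Serratia marcescens — 3 left.
Still consistent: Citrobacter koseri, Klebsiella oxytoca, Yersinia enterocolitica.

3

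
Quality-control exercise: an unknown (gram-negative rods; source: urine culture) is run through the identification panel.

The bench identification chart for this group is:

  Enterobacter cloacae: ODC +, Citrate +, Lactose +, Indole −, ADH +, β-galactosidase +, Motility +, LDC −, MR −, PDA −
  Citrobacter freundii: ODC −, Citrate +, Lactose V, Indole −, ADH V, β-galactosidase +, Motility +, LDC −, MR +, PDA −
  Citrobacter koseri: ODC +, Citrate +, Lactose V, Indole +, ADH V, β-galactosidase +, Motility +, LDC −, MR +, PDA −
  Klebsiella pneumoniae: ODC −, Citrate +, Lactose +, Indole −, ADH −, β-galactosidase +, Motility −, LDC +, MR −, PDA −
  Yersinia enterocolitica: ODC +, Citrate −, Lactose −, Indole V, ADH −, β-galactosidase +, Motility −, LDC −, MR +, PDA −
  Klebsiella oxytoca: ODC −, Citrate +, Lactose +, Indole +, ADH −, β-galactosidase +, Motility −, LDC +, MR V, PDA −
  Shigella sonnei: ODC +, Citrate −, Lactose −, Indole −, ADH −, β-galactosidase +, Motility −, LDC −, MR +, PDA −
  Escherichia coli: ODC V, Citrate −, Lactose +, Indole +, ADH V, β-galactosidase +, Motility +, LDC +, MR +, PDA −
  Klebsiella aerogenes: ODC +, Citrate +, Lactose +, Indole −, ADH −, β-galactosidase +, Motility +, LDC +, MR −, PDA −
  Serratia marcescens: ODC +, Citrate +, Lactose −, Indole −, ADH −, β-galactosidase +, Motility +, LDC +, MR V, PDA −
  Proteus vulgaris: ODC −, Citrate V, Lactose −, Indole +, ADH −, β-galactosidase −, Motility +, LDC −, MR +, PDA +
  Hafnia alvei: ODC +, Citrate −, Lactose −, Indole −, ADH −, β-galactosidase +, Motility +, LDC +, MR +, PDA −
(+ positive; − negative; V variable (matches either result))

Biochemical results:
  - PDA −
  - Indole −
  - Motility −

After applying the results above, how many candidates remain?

3

PDA −: excludes Proteus vulgaris — 11 left.
Indole −: excludes Citrobacter koseri, Klebsiella oxytoca, Escherichia coli — 8 left.
Motility −: excludes 5 organisms — 3 left.
Still consistent: Klebsiella pneumoniae, Shigella sonnei, Yersinia enterocolitica.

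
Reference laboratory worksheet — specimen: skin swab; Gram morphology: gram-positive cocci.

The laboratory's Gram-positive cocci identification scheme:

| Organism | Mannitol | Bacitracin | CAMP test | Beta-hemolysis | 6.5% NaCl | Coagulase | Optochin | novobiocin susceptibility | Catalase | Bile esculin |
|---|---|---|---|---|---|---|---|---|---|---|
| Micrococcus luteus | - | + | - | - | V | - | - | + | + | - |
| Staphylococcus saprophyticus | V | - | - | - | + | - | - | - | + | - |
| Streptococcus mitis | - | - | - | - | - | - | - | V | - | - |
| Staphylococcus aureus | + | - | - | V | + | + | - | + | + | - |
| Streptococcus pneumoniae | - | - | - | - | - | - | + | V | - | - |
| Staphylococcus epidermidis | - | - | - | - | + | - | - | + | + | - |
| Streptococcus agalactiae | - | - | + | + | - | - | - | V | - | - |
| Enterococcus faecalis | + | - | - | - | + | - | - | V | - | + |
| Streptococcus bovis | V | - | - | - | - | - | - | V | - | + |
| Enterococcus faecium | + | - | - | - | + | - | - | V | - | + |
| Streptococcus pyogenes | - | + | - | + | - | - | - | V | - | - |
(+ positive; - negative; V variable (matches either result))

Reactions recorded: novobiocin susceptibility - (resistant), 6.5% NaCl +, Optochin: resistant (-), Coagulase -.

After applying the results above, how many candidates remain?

3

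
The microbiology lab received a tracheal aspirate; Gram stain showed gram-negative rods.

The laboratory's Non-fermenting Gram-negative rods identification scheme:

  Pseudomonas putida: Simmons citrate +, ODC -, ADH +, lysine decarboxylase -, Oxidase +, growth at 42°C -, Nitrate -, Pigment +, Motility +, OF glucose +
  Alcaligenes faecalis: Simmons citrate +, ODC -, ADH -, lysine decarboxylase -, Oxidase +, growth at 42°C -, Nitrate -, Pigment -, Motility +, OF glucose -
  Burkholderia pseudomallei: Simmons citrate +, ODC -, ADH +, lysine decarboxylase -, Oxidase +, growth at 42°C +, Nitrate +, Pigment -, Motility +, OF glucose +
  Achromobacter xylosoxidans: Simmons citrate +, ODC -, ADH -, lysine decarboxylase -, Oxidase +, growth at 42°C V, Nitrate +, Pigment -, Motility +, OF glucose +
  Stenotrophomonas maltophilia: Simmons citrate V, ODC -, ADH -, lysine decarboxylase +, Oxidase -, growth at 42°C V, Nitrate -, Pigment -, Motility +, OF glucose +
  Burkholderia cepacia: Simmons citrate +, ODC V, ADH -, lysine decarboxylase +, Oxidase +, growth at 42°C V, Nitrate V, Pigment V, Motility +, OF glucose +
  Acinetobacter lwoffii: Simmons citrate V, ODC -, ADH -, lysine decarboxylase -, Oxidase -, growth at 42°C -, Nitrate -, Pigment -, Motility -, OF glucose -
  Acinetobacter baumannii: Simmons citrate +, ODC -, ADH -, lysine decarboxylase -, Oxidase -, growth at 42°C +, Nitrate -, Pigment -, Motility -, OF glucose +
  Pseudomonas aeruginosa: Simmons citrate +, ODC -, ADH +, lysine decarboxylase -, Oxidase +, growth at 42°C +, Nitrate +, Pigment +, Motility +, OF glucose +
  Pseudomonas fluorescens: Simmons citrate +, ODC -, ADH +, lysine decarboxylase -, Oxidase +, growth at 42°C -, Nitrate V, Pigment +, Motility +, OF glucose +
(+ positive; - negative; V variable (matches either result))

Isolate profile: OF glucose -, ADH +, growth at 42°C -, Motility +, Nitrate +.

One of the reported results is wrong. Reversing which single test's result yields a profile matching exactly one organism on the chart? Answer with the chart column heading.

As reported, no row in the chart matches all 5 reactions.
Reversing Motility → still no organism matches.
Reversing Nitrate → still no organism matches.
Reversing OF glucose (to +) → unique match: Pseudomonas fluorescens.
Reversing growth at 42°C → still no organism matches.
Reversing ADH → still no organism matches.

OF glucose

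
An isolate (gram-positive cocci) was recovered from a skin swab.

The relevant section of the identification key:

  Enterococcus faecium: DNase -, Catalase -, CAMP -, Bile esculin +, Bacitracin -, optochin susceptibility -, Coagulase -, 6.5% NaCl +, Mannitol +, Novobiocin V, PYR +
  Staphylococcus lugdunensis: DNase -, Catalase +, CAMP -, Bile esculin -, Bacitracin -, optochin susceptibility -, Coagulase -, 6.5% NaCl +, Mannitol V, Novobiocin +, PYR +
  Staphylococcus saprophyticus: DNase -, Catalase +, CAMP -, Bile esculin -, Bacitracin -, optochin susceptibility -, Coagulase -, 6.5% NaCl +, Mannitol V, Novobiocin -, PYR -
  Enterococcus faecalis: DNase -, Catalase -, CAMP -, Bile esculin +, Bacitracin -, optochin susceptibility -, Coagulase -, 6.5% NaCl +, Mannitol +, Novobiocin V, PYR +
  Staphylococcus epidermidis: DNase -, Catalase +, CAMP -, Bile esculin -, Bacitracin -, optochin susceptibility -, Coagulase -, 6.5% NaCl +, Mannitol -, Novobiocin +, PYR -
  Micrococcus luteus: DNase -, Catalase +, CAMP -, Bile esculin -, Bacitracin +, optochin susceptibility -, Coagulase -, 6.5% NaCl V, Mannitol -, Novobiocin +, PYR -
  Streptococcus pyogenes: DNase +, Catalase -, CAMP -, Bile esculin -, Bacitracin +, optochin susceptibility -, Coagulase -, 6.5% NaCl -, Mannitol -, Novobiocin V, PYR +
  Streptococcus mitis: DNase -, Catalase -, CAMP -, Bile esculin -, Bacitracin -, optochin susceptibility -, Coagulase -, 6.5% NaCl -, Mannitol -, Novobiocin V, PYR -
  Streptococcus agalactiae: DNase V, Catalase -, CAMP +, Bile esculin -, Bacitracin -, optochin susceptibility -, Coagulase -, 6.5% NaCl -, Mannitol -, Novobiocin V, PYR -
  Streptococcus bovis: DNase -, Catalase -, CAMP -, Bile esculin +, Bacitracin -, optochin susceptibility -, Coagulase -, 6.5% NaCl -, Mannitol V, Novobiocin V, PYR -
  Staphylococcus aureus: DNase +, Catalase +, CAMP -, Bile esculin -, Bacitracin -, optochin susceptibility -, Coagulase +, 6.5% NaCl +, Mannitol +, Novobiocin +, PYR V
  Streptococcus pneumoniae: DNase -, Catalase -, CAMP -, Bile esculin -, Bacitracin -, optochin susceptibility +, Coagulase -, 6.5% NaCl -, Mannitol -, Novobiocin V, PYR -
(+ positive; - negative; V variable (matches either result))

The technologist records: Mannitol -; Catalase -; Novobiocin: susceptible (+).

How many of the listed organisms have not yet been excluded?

5

Novobiocin +: excludes Staphylococcus saprophyticus — 11 left.
Mannitol -: excludes Enterococcus faecium, Enterococcus faecalis, Staphylococcus aureus — 8 left.
Catalase -: excludes Staphylococcus lugdunensis, Staphylococcus epidermidis, Micrococcus luteus — 5 left.
Still consistent: Streptococcus agalactiae, Streptococcus bovis, Streptococcus mitis, Streptococcus pneumoniae, Streptococcus pyogenes.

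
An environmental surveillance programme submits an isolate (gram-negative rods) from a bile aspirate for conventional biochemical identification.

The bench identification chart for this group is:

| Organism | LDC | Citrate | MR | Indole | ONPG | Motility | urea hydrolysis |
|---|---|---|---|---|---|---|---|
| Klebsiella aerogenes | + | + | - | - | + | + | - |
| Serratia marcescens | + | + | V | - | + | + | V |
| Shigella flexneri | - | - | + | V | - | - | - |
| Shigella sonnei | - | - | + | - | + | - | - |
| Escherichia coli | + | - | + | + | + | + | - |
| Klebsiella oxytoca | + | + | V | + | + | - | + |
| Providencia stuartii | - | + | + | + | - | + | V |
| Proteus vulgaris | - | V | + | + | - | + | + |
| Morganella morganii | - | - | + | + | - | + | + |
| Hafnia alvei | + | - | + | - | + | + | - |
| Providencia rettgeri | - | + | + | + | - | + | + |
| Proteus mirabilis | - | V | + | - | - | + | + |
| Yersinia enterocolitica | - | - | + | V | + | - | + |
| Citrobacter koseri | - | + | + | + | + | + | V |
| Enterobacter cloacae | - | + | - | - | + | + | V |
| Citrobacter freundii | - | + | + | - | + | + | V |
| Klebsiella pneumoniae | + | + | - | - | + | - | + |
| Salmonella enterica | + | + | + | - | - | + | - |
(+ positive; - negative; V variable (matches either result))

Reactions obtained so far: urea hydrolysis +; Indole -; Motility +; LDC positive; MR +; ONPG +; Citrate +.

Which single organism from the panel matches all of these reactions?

Serratia marcescens

Citrate +: excludes 6 organisms — 12 left.
MR +: excludes Klebsiella aerogenes, Enterobacter cloacae, Klebsiella pneumoniae — 9 left.
Indole -: excludes 5 organisms — 4 left.
urea hydrolysis +: excludes Salmonella enterica — 3 left.
LDC +: excludes Proteus mirabilis, Citrobacter freundii — 1 left.
ONPG +: the one remaining candidate is consistent.
Motility +: the one remaining candidate is consistent.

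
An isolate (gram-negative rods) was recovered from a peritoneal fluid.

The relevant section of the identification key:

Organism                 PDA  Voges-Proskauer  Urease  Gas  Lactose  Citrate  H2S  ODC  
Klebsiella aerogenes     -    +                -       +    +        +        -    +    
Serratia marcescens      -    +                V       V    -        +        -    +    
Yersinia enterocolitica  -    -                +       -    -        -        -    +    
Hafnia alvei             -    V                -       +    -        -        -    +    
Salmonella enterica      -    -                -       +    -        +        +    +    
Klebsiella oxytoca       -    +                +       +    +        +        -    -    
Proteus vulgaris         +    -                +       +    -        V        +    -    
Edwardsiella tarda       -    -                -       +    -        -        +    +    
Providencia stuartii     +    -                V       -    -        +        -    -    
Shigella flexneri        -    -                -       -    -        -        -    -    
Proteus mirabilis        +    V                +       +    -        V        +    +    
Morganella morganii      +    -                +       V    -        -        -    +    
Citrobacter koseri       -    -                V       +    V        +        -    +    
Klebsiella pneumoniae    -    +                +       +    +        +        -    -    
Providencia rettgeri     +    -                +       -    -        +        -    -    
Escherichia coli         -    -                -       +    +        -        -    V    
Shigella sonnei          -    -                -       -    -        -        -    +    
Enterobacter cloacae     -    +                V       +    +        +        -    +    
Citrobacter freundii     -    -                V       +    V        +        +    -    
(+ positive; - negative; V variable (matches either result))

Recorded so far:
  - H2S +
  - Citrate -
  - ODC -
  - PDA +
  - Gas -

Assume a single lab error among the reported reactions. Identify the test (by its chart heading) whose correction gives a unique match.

Gas

As reported, no row in the chart matches all 5 reactions.
Reversing Gas (to +) → unique match: Proteus vulgaris.
Reversing H2S → still no organism matches.
Reversing Citrate → still no organism matches.
Reversing ODC → still no organism matches.
Reversing PDA → still no organism matches.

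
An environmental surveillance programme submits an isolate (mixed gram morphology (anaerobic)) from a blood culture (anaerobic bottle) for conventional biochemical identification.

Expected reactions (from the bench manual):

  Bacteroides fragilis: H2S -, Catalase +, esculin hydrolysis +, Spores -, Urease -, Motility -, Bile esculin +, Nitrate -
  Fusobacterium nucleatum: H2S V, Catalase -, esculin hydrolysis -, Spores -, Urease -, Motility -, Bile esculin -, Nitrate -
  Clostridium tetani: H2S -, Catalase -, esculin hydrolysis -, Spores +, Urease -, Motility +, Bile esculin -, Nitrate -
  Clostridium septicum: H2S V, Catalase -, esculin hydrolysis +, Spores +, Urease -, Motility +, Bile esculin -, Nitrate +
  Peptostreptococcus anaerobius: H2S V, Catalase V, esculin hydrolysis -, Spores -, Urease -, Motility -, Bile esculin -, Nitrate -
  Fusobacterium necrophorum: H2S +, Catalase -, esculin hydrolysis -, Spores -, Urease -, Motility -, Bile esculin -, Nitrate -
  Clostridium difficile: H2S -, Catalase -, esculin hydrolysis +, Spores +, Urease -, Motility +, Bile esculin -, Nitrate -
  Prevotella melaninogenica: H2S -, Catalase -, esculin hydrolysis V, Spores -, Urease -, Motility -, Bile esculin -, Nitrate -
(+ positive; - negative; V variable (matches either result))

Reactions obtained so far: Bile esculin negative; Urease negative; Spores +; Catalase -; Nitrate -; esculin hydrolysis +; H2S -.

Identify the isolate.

Clostridium difficile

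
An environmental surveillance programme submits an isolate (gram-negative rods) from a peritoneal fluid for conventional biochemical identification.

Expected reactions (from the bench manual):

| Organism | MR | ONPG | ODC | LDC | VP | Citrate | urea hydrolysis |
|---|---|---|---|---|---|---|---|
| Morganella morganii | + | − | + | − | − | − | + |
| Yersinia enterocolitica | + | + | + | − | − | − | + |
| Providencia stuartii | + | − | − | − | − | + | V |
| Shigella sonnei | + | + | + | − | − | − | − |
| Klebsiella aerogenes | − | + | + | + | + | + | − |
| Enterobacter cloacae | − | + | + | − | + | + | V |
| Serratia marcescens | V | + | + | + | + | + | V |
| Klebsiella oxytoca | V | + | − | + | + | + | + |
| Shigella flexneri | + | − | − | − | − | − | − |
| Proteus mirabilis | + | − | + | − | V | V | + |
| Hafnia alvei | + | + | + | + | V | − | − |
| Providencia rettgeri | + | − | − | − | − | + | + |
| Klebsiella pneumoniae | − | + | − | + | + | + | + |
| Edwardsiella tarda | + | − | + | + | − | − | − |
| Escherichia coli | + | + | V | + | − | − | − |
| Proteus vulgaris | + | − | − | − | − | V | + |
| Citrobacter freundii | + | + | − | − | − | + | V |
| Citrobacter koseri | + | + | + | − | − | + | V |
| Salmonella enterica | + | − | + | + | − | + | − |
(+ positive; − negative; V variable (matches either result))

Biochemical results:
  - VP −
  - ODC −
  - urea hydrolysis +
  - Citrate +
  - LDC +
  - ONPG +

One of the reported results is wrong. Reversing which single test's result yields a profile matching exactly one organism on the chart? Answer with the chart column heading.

As reported, no row in the chart matches all 6 reactions.
Reversing urea hydrolysis → still no organism matches.
Reversing Citrate → still no organism matches.
Reversing LDC (to −) → unique match: Citrobacter freundii.
Reversing ODC → still no organism matches.
Reversing VP → 2 organisms match (not unique).
Reversing ONPG → still no organism matches.

LDC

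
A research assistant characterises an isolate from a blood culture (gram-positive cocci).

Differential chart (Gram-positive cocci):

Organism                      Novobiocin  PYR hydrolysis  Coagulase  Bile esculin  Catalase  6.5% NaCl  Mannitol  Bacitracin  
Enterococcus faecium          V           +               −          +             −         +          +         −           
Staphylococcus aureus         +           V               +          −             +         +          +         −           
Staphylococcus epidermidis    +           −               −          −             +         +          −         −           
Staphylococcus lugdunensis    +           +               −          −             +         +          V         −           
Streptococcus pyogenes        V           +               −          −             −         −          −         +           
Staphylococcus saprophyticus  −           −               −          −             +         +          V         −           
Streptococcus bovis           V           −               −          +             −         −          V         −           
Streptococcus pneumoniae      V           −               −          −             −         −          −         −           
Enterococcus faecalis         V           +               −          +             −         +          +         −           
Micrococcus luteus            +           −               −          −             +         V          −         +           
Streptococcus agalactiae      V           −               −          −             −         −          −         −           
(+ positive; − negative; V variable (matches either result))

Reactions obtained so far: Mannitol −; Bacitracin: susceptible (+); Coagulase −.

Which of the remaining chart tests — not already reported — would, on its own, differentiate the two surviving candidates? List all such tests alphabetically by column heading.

Mannitol −: excludes Enterococcus faecium, Staphylococcus aureus, Enterococcus faecalis — 8 left.
Bacitracin +: excludes 6 organisms — 2 left.
Coagulase −: all 2 remaining candidates are consistent.
Two candidates remain: Micrococcus luteus and Streptococcus pyogenes.
  Novobiocin: + vs V — variable for at least one, does not separate.
  PYR hydrolysis: Micrococcus luteus −, Streptococcus pyogenes + — discriminates.
  Bile esculin: − vs − — same for both, does not separate.
  Catalase: Micrococcus luteus +, Streptococcus pyogenes − — discriminates.
  6.5% NaCl: V vs − — variable for at least one, does not separate.

Catalase, PYR hydrolysis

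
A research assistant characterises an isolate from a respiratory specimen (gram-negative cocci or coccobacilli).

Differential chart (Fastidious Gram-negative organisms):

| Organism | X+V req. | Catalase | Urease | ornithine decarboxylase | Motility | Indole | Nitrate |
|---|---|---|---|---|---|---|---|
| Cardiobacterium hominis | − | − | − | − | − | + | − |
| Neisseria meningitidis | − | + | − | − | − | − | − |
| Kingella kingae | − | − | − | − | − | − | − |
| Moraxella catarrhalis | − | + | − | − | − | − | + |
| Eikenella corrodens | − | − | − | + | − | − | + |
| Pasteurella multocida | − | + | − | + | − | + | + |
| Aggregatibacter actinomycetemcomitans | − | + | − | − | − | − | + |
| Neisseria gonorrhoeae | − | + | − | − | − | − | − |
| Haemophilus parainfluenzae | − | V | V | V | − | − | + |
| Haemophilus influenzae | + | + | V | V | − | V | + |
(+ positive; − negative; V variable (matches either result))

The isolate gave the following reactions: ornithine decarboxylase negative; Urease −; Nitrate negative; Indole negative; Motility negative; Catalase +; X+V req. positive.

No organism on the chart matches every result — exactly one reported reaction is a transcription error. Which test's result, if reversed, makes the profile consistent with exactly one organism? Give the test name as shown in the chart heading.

As reported, no row in the chart matches all 7 reactions.
Reversing Motility → still no organism matches.
Reversing X+V req. → 2 organisms match (not unique).
Reversing Urease → still no organism matches.
Reversing Nitrate (to +) → unique match: Haemophilus influenzae.
Reversing Catalase → still no organism matches.
Reversing Indole → still no organism matches.
Reversing ornithine decarboxylase → still no organism matches.

Nitrate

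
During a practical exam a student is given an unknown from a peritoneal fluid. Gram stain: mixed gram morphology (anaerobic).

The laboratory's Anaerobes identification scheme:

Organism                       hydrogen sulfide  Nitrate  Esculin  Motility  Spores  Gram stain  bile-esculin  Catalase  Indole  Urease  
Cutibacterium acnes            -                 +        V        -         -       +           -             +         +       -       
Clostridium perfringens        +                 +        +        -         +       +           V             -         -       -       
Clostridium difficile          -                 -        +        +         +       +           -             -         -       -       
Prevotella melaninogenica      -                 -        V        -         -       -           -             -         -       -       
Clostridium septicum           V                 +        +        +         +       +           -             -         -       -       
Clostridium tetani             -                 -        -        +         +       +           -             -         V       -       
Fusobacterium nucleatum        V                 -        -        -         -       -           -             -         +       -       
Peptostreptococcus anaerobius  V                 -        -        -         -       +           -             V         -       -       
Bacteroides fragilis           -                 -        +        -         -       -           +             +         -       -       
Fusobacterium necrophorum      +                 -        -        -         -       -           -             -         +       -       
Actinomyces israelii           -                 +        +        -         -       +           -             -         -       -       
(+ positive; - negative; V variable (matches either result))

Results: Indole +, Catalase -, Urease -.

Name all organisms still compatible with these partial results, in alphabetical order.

Clostridium tetani, Fusobacterium necrophorum, Fusobacterium nucleatum

Indole +: excludes 7 organisms — 4 left.
Catalase -: excludes Cutibacterium acnes — 3 left.
Urease -: all 3 remaining candidates are consistent.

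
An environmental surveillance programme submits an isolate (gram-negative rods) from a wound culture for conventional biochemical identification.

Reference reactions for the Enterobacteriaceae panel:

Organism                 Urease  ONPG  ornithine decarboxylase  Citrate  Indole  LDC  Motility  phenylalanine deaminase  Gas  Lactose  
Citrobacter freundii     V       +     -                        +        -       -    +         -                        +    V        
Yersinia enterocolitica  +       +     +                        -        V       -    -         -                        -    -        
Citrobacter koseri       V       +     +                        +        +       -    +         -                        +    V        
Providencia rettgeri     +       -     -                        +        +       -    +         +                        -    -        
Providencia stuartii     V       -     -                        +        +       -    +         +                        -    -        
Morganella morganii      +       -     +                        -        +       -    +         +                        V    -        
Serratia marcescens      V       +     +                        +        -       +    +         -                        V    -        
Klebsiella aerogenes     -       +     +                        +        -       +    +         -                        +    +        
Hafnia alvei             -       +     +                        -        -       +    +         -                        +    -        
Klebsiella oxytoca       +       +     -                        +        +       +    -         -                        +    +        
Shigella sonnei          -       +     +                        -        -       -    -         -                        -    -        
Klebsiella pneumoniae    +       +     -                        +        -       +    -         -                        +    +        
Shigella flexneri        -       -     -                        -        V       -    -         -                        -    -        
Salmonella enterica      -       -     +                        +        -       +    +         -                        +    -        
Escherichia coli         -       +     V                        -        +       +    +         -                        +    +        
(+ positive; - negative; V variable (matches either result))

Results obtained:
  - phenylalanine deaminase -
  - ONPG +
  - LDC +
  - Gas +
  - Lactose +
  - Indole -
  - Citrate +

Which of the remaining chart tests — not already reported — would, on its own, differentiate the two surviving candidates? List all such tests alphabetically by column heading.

Citrate +: excludes 6 organisms — 9 left.
Gas +: excludes Providencia rettgeri, Providencia stuartii — 7 left.
LDC +: excludes Citrobacter freundii, Citrobacter koseri — 5 left.
Lactose +: excludes Serratia marcescens, Salmonella enterica — 3 left.
ONPG +: all 3 remaining candidates are consistent.
phenylalanine deaminase -: all 3 remaining candidates are consistent.
Indole -: excludes Klebsiella oxytoca — 2 left.
Two candidates remain: Klebsiella aerogenes and Klebsiella pneumoniae.
  Urease: Klebsiella aerogenes -, Klebsiella pneumoniae + — discriminates.
  ornithine decarboxylase: Klebsiella aerogenes +, Klebsiella pneumoniae - — discriminates.
  Motility: Klebsiella aerogenes +, Klebsiella pneumoniae - — discriminates.

Motility, ornithine decarboxylase, Urease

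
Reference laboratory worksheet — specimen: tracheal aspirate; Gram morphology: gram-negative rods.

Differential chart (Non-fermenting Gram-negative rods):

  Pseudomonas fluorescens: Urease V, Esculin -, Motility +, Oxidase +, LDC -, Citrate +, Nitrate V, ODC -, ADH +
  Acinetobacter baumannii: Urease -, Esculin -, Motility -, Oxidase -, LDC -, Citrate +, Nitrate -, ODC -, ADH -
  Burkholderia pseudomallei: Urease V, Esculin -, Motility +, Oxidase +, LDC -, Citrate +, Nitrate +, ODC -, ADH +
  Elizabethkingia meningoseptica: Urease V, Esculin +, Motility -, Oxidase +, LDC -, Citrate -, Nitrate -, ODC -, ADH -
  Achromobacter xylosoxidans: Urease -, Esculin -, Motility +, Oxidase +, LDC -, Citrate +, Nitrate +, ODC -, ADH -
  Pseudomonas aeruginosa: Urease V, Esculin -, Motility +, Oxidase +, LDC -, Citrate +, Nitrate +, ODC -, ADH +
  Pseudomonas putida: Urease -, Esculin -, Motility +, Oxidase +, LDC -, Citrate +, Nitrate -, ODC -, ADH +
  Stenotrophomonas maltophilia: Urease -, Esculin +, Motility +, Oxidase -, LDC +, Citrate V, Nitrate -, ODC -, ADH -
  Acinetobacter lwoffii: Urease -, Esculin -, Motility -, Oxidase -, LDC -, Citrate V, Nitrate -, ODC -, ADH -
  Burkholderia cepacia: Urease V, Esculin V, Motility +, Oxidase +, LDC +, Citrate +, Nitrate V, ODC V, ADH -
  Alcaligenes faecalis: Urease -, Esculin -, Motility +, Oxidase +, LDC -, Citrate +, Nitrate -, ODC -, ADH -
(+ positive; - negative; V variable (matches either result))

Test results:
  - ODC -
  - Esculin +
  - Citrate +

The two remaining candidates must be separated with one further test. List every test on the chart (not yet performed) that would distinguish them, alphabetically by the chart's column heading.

Oxidase

Citrate +: excludes Elizabethkingia meningoseptica — 10 left.
ODC -: all 10 remaining candidates are consistent.
Esculin +: excludes 8 organisms — 2 left.
Two candidates remain: Burkholderia cepacia and Stenotrophomonas maltophilia.
  Urease: V vs - — variable for at least one, does not separate.
  Motility: + vs + — same for both, does not separate.
  Oxidase: Burkholderia cepacia +, Stenotrophomonas maltophilia - — discriminates.
  LDC: + vs + — same for both, does not separate.
  Nitrate: V vs - — variable for at least one, does not separate.
  ADH: - vs - — same for both, does not separate.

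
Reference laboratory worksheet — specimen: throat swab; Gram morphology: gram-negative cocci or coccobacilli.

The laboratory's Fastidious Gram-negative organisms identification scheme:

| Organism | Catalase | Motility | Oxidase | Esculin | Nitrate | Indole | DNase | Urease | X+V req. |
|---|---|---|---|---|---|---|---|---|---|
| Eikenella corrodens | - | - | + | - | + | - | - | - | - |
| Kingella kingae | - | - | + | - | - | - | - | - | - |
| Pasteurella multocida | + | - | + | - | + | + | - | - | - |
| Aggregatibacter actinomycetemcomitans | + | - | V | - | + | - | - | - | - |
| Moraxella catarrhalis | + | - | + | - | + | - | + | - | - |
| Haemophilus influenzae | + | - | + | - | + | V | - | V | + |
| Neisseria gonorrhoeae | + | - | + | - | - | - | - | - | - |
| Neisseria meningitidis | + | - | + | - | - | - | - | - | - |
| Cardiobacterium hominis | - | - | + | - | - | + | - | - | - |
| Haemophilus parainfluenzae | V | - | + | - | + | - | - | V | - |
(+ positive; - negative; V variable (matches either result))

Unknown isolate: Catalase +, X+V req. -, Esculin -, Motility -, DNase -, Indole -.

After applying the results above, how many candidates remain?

4

X+V req. -: excludes Haemophilus influenzae — 9 left.
Indole -: excludes Pasteurella multocida, Cardiobacterium hominis — 7 left.
Motility -: all 7 remaining candidates are consistent.
DNase -: excludes Moraxella catarrhalis — 6 left.
Esculin -: all 6 remaining candidates are consistent.
Catalase +: excludes Eikenella corrodens, Kingella kingae — 4 left.
Still consistent: Aggregatibacter actinomycetemcomitans, Haemophilus parainfluenzae, Neisseria gonorrhoeae, Neisseria meningitidis.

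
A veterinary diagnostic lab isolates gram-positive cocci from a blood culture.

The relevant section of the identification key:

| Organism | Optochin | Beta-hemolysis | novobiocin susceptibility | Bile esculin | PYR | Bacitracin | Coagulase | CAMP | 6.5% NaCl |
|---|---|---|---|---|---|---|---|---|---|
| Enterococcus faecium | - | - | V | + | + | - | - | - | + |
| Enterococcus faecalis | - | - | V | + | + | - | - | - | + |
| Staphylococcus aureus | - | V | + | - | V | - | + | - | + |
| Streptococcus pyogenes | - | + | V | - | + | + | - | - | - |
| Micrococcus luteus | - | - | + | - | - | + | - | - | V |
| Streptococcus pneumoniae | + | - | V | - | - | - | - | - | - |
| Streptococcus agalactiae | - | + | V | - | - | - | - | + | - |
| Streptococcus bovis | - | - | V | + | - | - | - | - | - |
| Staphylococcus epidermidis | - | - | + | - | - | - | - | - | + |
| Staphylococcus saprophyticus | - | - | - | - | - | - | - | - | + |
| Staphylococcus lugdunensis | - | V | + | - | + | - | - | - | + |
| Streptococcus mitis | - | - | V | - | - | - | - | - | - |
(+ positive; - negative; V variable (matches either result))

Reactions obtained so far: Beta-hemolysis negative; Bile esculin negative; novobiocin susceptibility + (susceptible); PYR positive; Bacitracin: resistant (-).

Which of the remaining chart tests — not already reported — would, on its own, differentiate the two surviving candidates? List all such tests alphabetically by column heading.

Coagulase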